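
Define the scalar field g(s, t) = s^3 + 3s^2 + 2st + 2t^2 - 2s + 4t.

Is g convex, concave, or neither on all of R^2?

neither

The term s^3 is cubic, so the Hessian is not constant.
∂²g/∂s² = 6s + 6, which takes both signs as s varies (negative for sufficiently negative s). A diagonal entry of the Hessian changing sign means the Hessian is neither positive- nor negative-semidefinite on all of R^2.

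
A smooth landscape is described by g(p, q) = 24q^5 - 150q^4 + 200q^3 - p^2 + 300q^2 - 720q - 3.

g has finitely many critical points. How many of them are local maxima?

2

g separates as a function of p plus a function of q, so ∇g=0 decouples.
∂g/∂p = -2p = 0 at p ∈ {0}; ∂g/∂q = 120(q - 3)(q - 2)(q - 1)(q + 1) = 0 at q ∈ {-1, 1, 2, 3}.
The Hessian is diagonal: diag(g_pp, g_qq). Second derivatives: g_pp(0)=-2; g_qq(-1)=-2880, g_qq(1)=480, g_qq(2)=-360, g_qq(3)=960.
Local maxima occur where both diagonal entries negative: (0, -1), (0, 2). Count: 2.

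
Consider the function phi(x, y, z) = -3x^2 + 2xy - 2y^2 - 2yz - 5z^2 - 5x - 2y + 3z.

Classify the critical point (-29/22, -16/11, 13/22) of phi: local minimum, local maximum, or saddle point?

The Hessian is constant: H = [[-6, 2, 0], [2, -4, -2], [0, -2, -10]].
Leading principal minors: Δ₁ = -6, Δ₂ = 20, Δ₃ = -176.
The minors alternate sign starting negative (−, +, −), so H is negative definite: a local maximum.

local maximum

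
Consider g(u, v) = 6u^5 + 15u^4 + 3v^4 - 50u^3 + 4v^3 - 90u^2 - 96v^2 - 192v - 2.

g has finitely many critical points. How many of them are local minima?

4

g separates as a function of u plus a function of v, so ∇g=0 decouples.
∂g/∂u = 30u(u - 2)(u + 1)(u + 3) = 0 at u ∈ {-3, -1, 0, 2}; ∂g/∂v = 12(v - 4)(v + 1)(v + 4) = 0 at v ∈ {-4, -1, 4}.
The Hessian is diagonal: diag(g_uu, g_vv). Second derivatives: g_uu(-3)=-900, g_uu(-1)=180, g_uu(0)=-180, g_uu(2)=900; g_vv(-4)=288, g_vv(-1)=-180, g_vv(4)=480.
Local minima occur where both diagonal entries positive: (-1, -4), (-1, 4), (2, -4), (2, 4). Count: 4.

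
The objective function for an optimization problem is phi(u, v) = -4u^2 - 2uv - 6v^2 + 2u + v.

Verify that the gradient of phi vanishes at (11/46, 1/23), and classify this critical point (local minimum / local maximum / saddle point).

local maximum

∇phi = (-8u - 2v + 2, -2u - 12v + 1); substituting (11/46, 1/23) gives ∇phi = (0, 0), so (11/46, 1/23) is indeed a critical point.
The Hessian of phi is constant: H = [[-8, -2], [-2, -12]].
det(H) = (-8)·(-12) − (-2)² = 92.
det(H) > 0 and tr(H) = -20 < 0, so H is negative definite and the point is a local maximum.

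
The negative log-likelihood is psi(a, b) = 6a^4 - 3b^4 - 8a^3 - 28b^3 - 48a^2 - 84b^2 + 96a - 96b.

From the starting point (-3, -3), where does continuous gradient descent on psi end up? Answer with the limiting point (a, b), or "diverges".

(-2, -2)

psi is separable, so gradient descent decouples: a follows -∂psi/∂a, b follows -∂psi/∂b.
∂psi/∂a = 24(a - 2)(a - 1)(a + 2); at a=-3 this is -480, so a increases.
∂psi/∂b = -12(b + 1)(b + 2)(b + 4); at b=-3 this is -24, so b increases.
a converges to its nearest critical value -2 (a local min of the a-part); b converges to -2. The iterate converges to (-2, -2).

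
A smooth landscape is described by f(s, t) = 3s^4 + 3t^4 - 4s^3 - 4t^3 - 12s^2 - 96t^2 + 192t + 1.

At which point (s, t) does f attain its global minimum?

(2, -4)

f(s,t) separates as P(s) + Q(t) + 1, so its minimum is min P + min Q + 1.
P'(s) = 12s(s - 2)(s + 1) vanishes at s ∈ {-1, 0, 2}; Q'(t) = 12(t - 4)(t - 1)(t + 4) vanishes at t ∈ {-4, 1, 4}.
Local minima of P (where P''>0): P(-1)=-5, P(2)=-32. Local minima of Q: Q(-4)=-1280, Q(4)=-256.
So the global minimum of f is P(2) + Q(-4) + 1 = -32 − 1280 + 1 = -1311, attained at (2, -4).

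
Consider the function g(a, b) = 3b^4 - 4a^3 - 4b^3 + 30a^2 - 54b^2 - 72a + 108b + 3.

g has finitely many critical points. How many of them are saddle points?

3

g separates as a function of a plus a function of b, so ∇g=0 decouples.
∂g/∂a = -12(a - 3)(a - 2) = 0 at a ∈ {2, 3}; ∂g/∂b = 12(b - 3)(b - 1)(b + 3) = 0 at b ∈ {-3, 1, 3}.
The Hessian is diagonal: diag(g_aa, g_bb). Second derivatives: g_aa(2)=12, g_aa(3)=-12; g_bb(-3)=288, g_bb(1)=-96, g_bb(3)=144.
Saddle points occur where the two diagonal entries have opposite signs: (2, 1), (3, -3), (3, 3). Count: 3.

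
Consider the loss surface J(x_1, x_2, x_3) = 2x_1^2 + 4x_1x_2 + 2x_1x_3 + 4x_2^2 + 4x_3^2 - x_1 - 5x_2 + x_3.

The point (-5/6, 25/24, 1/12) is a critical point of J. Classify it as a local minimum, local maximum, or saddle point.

local minimum

The Hessian is constant: H = [[4, 4, 2], [4, 8, 0], [2, 0, 8]].
Leading principal minors: Δ₁ = 4, Δ₂ = 16, Δ₃ = 96.
All leading minors are positive, so H is positive definite: a local minimum.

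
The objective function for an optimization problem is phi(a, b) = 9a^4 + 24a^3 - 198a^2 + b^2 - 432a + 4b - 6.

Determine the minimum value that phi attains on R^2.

phi(a,b) separates as P(a) + Q(b) − 6, so its minimum is min P + min Q − 6.
P'(a) = 36(a - 3)(a + 1)(a + 4) vanishes at a ∈ {-4, -1, 3}; Q'(b) = 2b + 4 vanishes at b ∈ {-2}.
Local minima of P (where P''>0): P(-4)=-672, P(3)=-1701. Local minima of Q: Q(-2)=-4.
So the global minimum of phi is P(3) + Q(-2) − 6 = -1701 − 4 − 6 = -1711, attained at (3, -2).

-1711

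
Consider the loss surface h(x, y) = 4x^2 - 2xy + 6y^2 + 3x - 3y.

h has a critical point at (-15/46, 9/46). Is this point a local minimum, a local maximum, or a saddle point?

local minimum

The Hessian of h is constant: H = [[8, -2], [-2, 12]].
det(H) = 8·12 − (-2)² = 92.
det(H) > 0 and tr(H) = 20 > 0, so H is positive definite and the point is a local minimum.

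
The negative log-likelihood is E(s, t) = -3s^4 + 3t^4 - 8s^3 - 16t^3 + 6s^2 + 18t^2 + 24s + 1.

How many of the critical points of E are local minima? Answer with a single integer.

E separates as a function of s plus a function of t, so ∇E=0 decouples.
∂E/∂s = -12(s - 1)(s + 1)(s + 2) = 0 at s ∈ {-2, -1, 1}; ∂E/∂t = 12t(t - 3)(t - 1) = 0 at t ∈ {0, 1, 3}.
The Hessian is diagonal: diag(E_ss, E_tt). Second derivatives: E_ss(-2)=-36, E_ss(-1)=24, E_ss(1)=-72; E_tt(0)=36, E_tt(1)=-24, E_tt(3)=72.
Local minima occur where both diagonal entries positive: (-1, 0), (-1, 3). Count: 2.

2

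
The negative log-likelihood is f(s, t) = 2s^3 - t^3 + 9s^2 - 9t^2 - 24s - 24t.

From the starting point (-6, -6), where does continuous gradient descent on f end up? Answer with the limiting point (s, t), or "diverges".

diverges

f is separable, so gradient descent decouples: s follows -∂f/∂s, t follows -∂f/∂t.
∂f/∂s = 6(s - 1)(s + 4); at s=-6 this is 84, so s decreases.
∂f/∂t = -3(t + 2)(t + 4); at t=-6 this is -24, so t increases.
The s-coordinate has no critical point in that direction and runs off to infinity.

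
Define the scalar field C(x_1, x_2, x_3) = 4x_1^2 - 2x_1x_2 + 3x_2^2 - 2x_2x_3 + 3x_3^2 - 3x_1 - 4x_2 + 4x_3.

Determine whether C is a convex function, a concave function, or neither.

convex

C is quadratic, so its Hessian is the constant matrix H = [[8, -2, 0], [-2, 6, -2], [0, -2, 6]].
Leading principal minors: 8, 44, 232.
All positive ⇒ H ≻ 0 ⇒ convex.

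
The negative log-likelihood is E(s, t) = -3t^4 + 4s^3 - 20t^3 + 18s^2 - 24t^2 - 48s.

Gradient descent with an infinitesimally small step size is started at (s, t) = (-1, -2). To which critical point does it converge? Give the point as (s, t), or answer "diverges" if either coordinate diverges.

(1, -1)

E is separable, so gradient descent decouples: s follows -∂E/∂s, t follows -∂E/∂t.
∂E/∂s = 12(s - 1)(s + 4); at s=-1 this is -72, so s increases.
∂E/∂t = -12t(t + 1)(t + 4); at t=-2 this is -48, so t increases.
s converges to its nearest critical value 1 (a local min of the s-part); t converges to -1. The iterate converges to (1, -1).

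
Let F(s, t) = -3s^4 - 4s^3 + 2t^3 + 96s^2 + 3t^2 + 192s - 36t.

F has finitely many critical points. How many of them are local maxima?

F separates as a function of s plus a function of t, so ∇F=0 decouples.
∂F/∂s = -12(s - 4)(s + 1)(s + 4) = 0 at s ∈ {-4, -1, 4}; ∂F/∂t = 6(t - 2)(t + 3) = 0 at t ∈ {-3, 2}.
The Hessian is diagonal: diag(F_ss, F_tt). Second derivatives: F_ss(-4)=-288, F_ss(-1)=180, F_ss(4)=-480; F_tt(-3)=-30, F_tt(2)=30.
Local maxima occur where both diagonal entries negative: (-4, -3), (4, -3). Count: 2.

2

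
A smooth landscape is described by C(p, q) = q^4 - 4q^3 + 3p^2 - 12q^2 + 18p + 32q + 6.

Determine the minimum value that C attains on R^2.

-85

C(p,q) separates as A(p) + B(q) + 6, so its minimum is min A + min B + 6.
A'(p) = 6p + 18 vanishes at p ∈ {-3}; B'(q) = 4(q - 4)(q - 1)(q + 2) vanishes at q ∈ {-2, 1, 4}.
Local minima of A (where A''>0): A(-3)=-27. Local minima of B: B(-2)=-64, B(4)=-64.
So the global minimum of C is A(-3) + B(-2) + 6 = -27 − 64 + 6 = -85, attained at (-3, -2).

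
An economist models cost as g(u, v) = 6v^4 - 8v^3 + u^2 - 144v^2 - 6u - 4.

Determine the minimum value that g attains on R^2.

g(u,v) separates as P(u) + Q(v) − 4, so its minimum is min P + min Q − 4.
P'(u) = 2u - 6 vanishes at u ∈ {3}; Q'(v) = 24v(v - 4)(v + 3) vanishes at v ∈ {-3, 0, 4}.
Local minima of P (where P''>0): P(3)=-9. Local minima of Q: Q(-3)=-594, Q(4)=-1280.
So the global minimum of g is P(3) + Q(4) − 4 = -9 − 1280 − 4 = -1293, attained at (3, 4).

-1293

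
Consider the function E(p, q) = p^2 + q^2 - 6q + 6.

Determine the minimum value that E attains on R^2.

-3

E(p,q) separates as A(p) + B(q) + 6, so its minimum is min A + min B + 6.
A'(p) = 2p vanishes at p ∈ {0}; B'(q) = 2q - 6 vanishes at q ∈ {3}.
Local minima of A (where A''>0): A(0)=0. Local minima of B: B(3)=-9.
So the global minimum of E is A(0) + B(3) + 6 = 0 − 9 + 6 = -3, attained at (0, 3).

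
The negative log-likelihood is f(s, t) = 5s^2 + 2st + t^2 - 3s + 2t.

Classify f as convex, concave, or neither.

f is quadratic, so its Hessian is the constant matrix H = [[10, 2], [2, 2]].
det(H) = 16, tr(H) = 12.
det(H) > 0 and tr(H) > 0, so H is positive definite everywhere: convex.

convex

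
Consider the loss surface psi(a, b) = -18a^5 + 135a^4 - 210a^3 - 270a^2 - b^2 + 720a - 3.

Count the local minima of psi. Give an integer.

0

psi separates as a function of a plus a function of b, so ∇psi=0 decouples.
∂psi/∂a = -90(a - 4)(a - 2)(a - 1)(a + 1) = 0 at a ∈ {-1, 1, 2, 4}; ∂psi/∂b = -2b = 0 at b ∈ {0}.
The Hessian is diagonal: diag(psi_aa, psi_bb). Second derivatives: psi_aa(-1)=2700, psi_aa(1)=-540, psi_aa(2)=540, psi_aa(4)=-2700; psi_bb(0)=-2.
Local minima occur where both diagonal entries positive: none. Count: 0.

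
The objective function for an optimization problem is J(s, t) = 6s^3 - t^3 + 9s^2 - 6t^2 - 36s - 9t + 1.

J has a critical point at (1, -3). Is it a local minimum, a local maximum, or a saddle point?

local minimum

The mixed partial ∂²J/∂s∂t is 0, so the Hessian at any point is diag(J_ss, J_tt) = diag(18(2s + 1), -6(t + 2)).
At (1, -3): H = diag(54, 6).
Both eigenvalues are positive, so H is positive definite: a local minimum.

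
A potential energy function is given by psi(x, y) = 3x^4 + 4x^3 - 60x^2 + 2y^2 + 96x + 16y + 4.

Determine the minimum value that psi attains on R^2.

psi(x,y) separates as P(x) + Q(y) + 4, so its minimum is min P + min Q + 4.
P'(x) = 12(x - 2)(x - 1)(x + 4) vanishes at x ∈ {-4, 1, 2}; Q'(y) = 4y + 16 vanishes at y ∈ {-4}.
Local minima of P (where P''>0): P(-4)=-832, P(2)=32. Local minima of Q: Q(-4)=-32.
So the global minimum of psi is P(-4) + Q(-4) + 4 = -832 − 32 + 4 = -860, attained at (-4, -4).

-860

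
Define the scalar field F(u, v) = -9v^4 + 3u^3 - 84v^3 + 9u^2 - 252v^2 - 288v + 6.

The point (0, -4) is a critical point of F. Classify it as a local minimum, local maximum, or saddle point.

The mixed partial ∂²F/∂u∂v is 0, so the Hessian at any point is diag(F_uu, F_vv) = diag(18(u + 1), -36(3v^2 + 14v + 14)).
At (0, -4): H = diag(18, -216).
The eigenvalues have opposite signs, so H is indefinite: a saddle point.

saddle point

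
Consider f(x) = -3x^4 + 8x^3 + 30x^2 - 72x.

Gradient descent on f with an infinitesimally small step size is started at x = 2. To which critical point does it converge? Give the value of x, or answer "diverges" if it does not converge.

1

f'(x) = -12(x - 3)(x - 1)(x + 2), so f'(2) = 48.
Gradient descent moves in the -f' direction, i.e. x is decreasing.
The nearest critical point in that direction is x = 1, where f'' = 72 > 0 (a local minimum). The iterate converges there.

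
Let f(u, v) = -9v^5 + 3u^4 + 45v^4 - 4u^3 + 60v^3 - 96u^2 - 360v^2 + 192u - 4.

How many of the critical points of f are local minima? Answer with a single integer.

f separates as a function of u plus a function of v, so ∇f=0 decouples.
∂f/∂u = 12(u - 4)(u - 1)(u + 4) = 0 at u ∈ {-4, 1, 4}; ∂f/∂v = -45v(v - 4)(v - 2)(v + 2) = 0 at v ∈ {-2, 0, 2, 4}.
The Hessian is diagonal: diag(f_uu, f_vv). Second derivatives: f_uu(-4)=480, f_uu(1)=-180, f_uu(4)=288; f_vv(-2)=2160, f_vv(0)=-720, f_vv(2)=720, f_vv(4)=-2160.
Local minima occur where both diagonal entries positive: (-4, -2), (-4, 2), (4, -2), (4, 2). Count: 4.

4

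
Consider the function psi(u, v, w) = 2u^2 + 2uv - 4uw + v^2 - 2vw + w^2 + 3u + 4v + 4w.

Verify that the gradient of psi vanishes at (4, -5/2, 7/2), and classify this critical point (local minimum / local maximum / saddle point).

saddle point

∇psi = (4u + 2v - 4w + 3, 2u + 2v - 2w + 4, -4u - 2v + 2w + 4); substituting (4, -5/2, 7/2) gives ∇psi = (0, 0, 0), so (4, -5/2, 7/2) is indeed a critical point.
The Hessian is constant: H = [[4, 2, -4], [2, 2, -2], [-4, -2, 2]].
Leading principal minors: Δ₁ = 4, Δ₂ = 4, Δ₃ = -8.
The minors fit neither the all-positive nor the alternating-sign pattern, so H is indefinite: a saddle point.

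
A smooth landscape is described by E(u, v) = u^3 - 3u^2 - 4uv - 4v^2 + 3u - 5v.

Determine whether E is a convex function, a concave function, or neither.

The term u^3 is cubic, so the Hessian is not constant.
∂²E/∂u² = 6u - 6, which takes both signs as u varies (negative for sufficiently negative u). A diagonal entry of the Hessian changing sign means the Hessian is neither positive- nor negative-semidefinite on all of R^2.

neither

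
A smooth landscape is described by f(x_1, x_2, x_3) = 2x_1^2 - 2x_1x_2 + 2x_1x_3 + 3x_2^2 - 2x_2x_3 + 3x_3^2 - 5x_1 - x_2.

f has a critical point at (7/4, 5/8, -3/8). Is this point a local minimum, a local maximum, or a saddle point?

local minimum

The Hessian is constant: H = [[4, -2, 2], [-2, 6, -2], [2, -2, 6]].
Leading principal minors: Δ₁ = 4, Δ₂ = 20, Δ₃ = 96.
All leading minors are positive, so H is positive definite: a local minimum.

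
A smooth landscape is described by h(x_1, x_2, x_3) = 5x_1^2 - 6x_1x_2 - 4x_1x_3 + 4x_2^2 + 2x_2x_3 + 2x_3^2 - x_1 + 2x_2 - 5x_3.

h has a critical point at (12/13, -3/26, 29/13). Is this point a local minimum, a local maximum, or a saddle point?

The Hessian is constant: H = [[10, -6, -4], [-6, 8, 2], [-4, 2, 4]].
Leading principal minors: Δ₁ = 10, Δ₂ = 44, Δ₃ = 104.
All leading minors are positive, so H is positive definite: a local minimum.

local minimum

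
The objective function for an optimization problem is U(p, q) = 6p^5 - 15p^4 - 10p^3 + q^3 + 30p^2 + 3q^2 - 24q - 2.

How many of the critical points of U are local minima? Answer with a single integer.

U separates as a function of p plus a function of q, so ∇U=0 decouples.
∂U/∂p = 30p(p - 2)(p - 1)(p + 1) = 0 at p ∈ {-1, 0, 1, 2}; ∂U/∂q = 3(q - 2)(q + 4) = 0 at q ∈ {-4, 2}.
The Hessian is diagonal: diag(U_pp, U_qq). Second derivatives: U_pp(-1)=-180, U_pp(0)=60, U_pp(1)=-60, U_pp(2)=180; U_qq(-4)=-18, U_qq(2)=18.
Local minima occur where both diagonal entries positive: (0, 2), (2, 2). Count: 2.

2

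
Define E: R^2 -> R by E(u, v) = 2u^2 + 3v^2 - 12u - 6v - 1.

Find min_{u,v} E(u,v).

-22

E(u,v) separates as P(u) + Q(v) − 1, so its minimum is min P + min Q − 1.
P'(u) = 4u - 12 vanishes at u ∈ {3}; Q'(v) = 6v - 6 vanishes at v ∈ {1}.
Local minima of P (where P''>0): P(3)=-18. Local minima of Q: Q(1)=-3.
So the global minimum of E is P(3) + Q(1) − 1 = -18 − 3 − 1 = -22, attained at (3, 1).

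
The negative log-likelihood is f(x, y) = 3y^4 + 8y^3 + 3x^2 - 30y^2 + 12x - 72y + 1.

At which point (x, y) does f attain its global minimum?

(-2, 2)

f(x,y) separates as P(x) + Q(y) + 1, so its minimum is min P + min Q + 1.
P'(x) = 6x + 12 vanishes at x ∈ {-2}; Q'(y) = 12(y - 2)(y + 1)(y + 3) vanishes at y ∈ {-3, -1, 2}.
Local minima of P (where P''>0): P(-2)=-12. Local minima of Q: Q(-3)=-27, Q(2)=-152.
So the global minimum of f is P(-2) + Q(2) + 1 = -12 − 152 + 1 = -163, attained at (-2, 2).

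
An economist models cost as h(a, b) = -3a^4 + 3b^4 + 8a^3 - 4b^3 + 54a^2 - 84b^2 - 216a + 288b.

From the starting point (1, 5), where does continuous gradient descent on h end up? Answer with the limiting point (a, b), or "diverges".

h is separable, so gradient descent decouples: a follows -∂h/∂a, b follows -∂h/∂b.
∂h/∂a = -12(a - 3)(a - 2)(a + 3); at a=1 this is -96, so a increases.
∂h/∂b = 12(b - 3)(b - 2)(b + 4); at b=5 this is 648, so b decreases.
a converges to its nearest critical value 2 (a local min of the a-part); b converges to 3. The iterate converges to (2, 3).

(2, 3)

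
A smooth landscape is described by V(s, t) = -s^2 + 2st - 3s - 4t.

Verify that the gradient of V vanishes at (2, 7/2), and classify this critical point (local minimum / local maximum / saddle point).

saddle point

∇V = (-2s + 2t - 3, 2s - 4); substituting (2, 7/2) gives ∇V = (0, 0), so (2, 7/2) is indeed a critical point.
The Hessian of V is constant: H = [[-2, 2], [2, 0]].
det(H) = (-2)·0 − 2² = -4.
Since det(H) < 0, H is indefinite and the critical point is a saddle point.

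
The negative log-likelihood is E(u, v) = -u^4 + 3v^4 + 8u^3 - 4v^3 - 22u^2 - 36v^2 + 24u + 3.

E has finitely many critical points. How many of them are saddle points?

5

E separates as a function of u plus a function of v, so ∇E=0 decouples.
∂E/∂u = -4(u - 3)(u - 2)(u - 1) = 0 at u ∈ {1, 2, 3}; ∂E/∂v = 12v(v - 3)(v + 2) = 0 at v ∈ {-2, 0, 3}.
The Hessian is diagonal: diag(E_uu, E_vv). Second derivatives: E_uu(1)=-8, E_uu(2)=4, E_uu(3)=-8; E_vv(-2)=120, E_vv(0)=-72, E_vv(3)=180.
Saddle points occur where the two diagonal entries have opposite signs: (1, -2), (1, 3), (2, 0), (3, -2), (3, 3). Count: 5.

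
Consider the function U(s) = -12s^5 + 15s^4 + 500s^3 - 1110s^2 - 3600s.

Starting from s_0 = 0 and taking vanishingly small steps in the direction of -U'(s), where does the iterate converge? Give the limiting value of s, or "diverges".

U'(s) = -60(s - 4)(s - 3)(s + 1)(s + 5), so U'(0) = -3600.
Gradient descent moves in the -U' direction, i.e. s is increasing.
The nearest critical point in that direction is s = 3, where U'' = 1920 > 0 (a local minimum). The iterate converges there.

3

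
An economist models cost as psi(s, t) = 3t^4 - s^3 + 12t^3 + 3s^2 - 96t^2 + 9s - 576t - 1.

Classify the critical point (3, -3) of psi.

The mixed partial ∂²psi/∂s∂t is 0, so the Hessian at any point is diag(psi_ss, psi_tt) = diag(6(-s + 1), 12(3t^2 + 6t - 16)).
At (3, -3): H = diag(-12, -84).
Both eigenvalues are negative, so H is negative definite: a local maximum.

local maximum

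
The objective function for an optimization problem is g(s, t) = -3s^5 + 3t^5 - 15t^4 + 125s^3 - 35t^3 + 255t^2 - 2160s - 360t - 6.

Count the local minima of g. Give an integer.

4

g separates as a function of s plus a function of t, so ∇g=0 decouples.
∂g/∂s = -15(s - 4)(s - 3)(s + 3)(s + 4) = 0 at s ∈ {-4, -3, 3, 4}; ∂g/∂t = 15(t - 4)(t - 2)(t - 1)(t + 3) = 0 at t ∈ {-3, 1, 2, 4}.
The Hessian is diagonal: diag(g_ss, g_tt). Second derivatives: g_ss(-4)=840, g_ss(-3)=-630, g_ss(3)=630, g_ss(4)=-840; g_tt(-3)=-2100, g_tt(1)=180, g_tt(2)=-150, g_tt(4)=630.
Local minima occur where both diagonal entries positive: (-4, 1), (-4, 4), (3, 1), (3, 4). Count: 4.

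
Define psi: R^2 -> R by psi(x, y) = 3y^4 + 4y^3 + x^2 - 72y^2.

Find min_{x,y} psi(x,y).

psi(x,y) separates as P(x) + Q(y), so its minimum is min P + min Q.
P'(x) = 2x vanishes at x ∈ {0}; Q'(y) = 12y(y - 3)(y + 4) vanishes at y ∈ {-4, 0, 3}.
Local minima of P (where P''>0): P(0)=0. Local minima of Q: Q(-4)=-640, Q(3)=-297.
So the global minimum of psi is P(0) + Q(-4) = 0 − 640 = -640, attained at (0, -4).

-640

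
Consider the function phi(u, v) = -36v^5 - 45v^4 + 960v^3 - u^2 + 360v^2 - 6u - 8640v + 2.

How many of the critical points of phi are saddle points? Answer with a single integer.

phi separates as a function of u plus a function of v, so ∇phi=0 decouples.
∂phi/∂u = -2(u + 3) = 0 at u ∈ {-3}; ∂phi/∂v = -180(v - 3)(v - 2)(v + 2)(v + 4) = 0 at v ∈ {-4, -2, 2, 3}.
The Hessian is diagonal: diag(phi_uu, phi_vv). Second derivatives: phi_uu(-3)=-2; phi_vv(-4)=15120, phi_vv(-2)=-7200, phi_vv(2)=4320, phi_vv(3)=-6300.
Saddle points occur where the two diagonal entries have opposite signs: (-3, -4), (-3, 2). Count: 2.

2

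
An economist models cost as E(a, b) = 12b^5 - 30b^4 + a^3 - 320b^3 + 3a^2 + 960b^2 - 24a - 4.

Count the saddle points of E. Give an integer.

E separates as a function of a plus a function of b, so ∇E=0 decouples.
∂E/∂a = 3(a - 2)(a + 4) = 0 at a ∈ {-4, 2}; ∂E/∂b = 60b(b - 4)(b - 2)(b + 4) = 0 at b ∈ {-4, 0, 2, 4}.
The Hessian is diagonal: diag(E_aa, E_bb). Second derivatives: E_aa(-4)=-18, E_aa(2)=18; E_bb(-4)=-11520, E_bb(0)=1920, E_bb(2)=-1440, E_bb(4)=3840.
Saddle points occur where the two diagonal entries have opposite signs: (-4, 0), (-4, 4), (2, -4), (2, 2). Count: 4.

4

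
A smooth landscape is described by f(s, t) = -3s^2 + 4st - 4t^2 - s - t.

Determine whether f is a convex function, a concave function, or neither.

concave

f is quadratic, so its Hessian is the constant matrix H = [[-6, 4], [4, -8]].
det(H) = 32, tr(H) = -14.
det(H) > 0 and tr(H) < 0, so H is negative definite everywhere: concave.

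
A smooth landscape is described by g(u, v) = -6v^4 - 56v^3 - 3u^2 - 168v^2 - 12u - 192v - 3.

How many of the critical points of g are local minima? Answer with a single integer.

0

g separates as a function of u plus a function of v, so ∇g=0 decouples.
∂g/∂u = -6(u + 2) = 0 at u ∈ {-2}; ∂g/∂v = -24(v + 1)(v + 2)(v + 4) = 0 at v ∈ {-4, -2, -1}.
The Hessian is diagonal: diag(g_uu, g_vv). Second derivatives: g_uu(-2)=-6; g_vv(-4)=-144, g_vv(-2)=48, g_vv(-1)=-72.
Local minima occur where both diagonal entries positive: none. Count: 0.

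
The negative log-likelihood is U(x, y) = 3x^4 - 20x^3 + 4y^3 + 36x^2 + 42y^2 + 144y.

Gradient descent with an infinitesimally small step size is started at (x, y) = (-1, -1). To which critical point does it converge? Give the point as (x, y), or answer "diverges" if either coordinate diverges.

U is separable, so gradient descent decouples: x follows -∂U/∂x, y follows -∂U/∂y.
∂U/∂x = 12x(x - 3)(x - 2); at x=-1 this is -144, so x increases.
∂U/∂y = 12(y + 3)(y + 4); at y=-1 this is 72, so y decreases.
x converges to its nearest critical value 0 (a local min of the x-part); y converges to -3. The iterate converges to (0, -3).

(0, -3)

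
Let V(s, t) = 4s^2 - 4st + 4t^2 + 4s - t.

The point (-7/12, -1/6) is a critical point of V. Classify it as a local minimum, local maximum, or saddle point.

The Hessian of V is constant: H = [[8, -4], [-4, 8]].
det(H) = 8·8 − (-4)² = 48.
det(H) > 0 and tr(H) = 16 > 0, so H is positive definite and the point is a local minimum.

local minimum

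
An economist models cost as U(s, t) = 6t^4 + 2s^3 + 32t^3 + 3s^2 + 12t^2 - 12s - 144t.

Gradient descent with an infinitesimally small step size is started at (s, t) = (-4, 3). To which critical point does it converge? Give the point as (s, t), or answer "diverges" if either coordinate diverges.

diverges

U is separable, so gradient descent decouples: s follows -∂U/∂s, t follows -∂U/∂t.
∂U/∂s = 6(s - 1)(s + 2); at s=-4 this is 60, so s decreases.
∂U/∂t = 24(t - 1)(t + 2)(t + 3); at t=3 this is 1440, so t decreases.
The s-coordinate has no critical point in that direction and runs off to infinity.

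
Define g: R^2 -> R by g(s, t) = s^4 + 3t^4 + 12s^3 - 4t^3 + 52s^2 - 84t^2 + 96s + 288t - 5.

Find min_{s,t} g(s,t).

-1541

g(s,t) separates as P(s) + Q(t) − 5, so its minimum is min P + min Q − 5.
P'(s) = 4(s + 2)(s + 3)(s + 4) vanishes at s ∈ {-4, -3, -2}; Q'(t) = 12(t - 3)(t - 2)(t + 4) vanishes at t ∈ {-4, 2, 3}.
Local minima of P (where P''>0): P(-4)=-64, P(-2)=-64. Local minima of Q: Q(-4)=-1472, Q(3)=243.
So the global minimum of g is P(-4) + Q(-4) − 5 = -64 − 1472 − 5 = -1541, attained at (-4, -4).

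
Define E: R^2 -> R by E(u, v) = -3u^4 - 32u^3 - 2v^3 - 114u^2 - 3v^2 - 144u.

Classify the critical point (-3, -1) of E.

local minimum

The mixed partial ∂²E/∂u∂v is 0, so the Hessian at any point is diag(E_uu, E_vv) = diag(-12(3u^2 + 16u + 19), -6(2v + 1)).
At (-3, -1): H = diag(24, 6).
Both eigenvalues are positive, so H is positive definite: a local minimum.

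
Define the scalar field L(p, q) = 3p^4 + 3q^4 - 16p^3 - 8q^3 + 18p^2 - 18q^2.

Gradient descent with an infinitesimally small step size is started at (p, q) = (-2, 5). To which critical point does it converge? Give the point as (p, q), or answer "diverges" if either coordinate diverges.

(0, 3)

L is separable, so gradient descent decouples: p follows -∂L/∂p, q follows -∂L/∂q.
∂L/∂p = 12p(p - 3)(p - 1); at p=-2 this is -360, so p increases.
∂L/∂q = 12q(q - 3)(q + 1); at q=5 this is 720, so q decreases.
p converges to its nearest critical value 0 (a local min of the p-part); q converges to 3. The iterate converges to (0, 3).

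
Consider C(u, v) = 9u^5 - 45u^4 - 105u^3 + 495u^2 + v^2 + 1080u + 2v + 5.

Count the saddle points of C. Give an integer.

C separates as a function of u plus a function of v, so ∇C=0 decouples.
∂C/∂u = 45(u - 4)(u - 3)(u + 1)(u + 2) = 0 at u ∈ {-2, -1, 3, 4}; ∂C/∂v = 2(v + 1) = 0 at v ∈ {-1}.
The Hessian is diagonal: diag(C_uu, C_vv). Second derivatives: C_uu(-2)=-1350, C_uu(-1)=900, C_uu(3)=-900, C_uu(4)=1350; C_vv(-1)=2.
Saddle points occur where the two diagonal entries have opposite signs: (-2, -1), (3, -1). Count: 2.

2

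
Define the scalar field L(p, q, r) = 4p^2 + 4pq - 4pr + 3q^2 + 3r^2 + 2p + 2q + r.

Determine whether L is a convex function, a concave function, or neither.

convex

L is quadratic, so its Hessian is the constant matrix H = [[8, 4, -4], [4, 6, 0], [-4, 0, 6]].
Leading principal minors: 8, 32, 96.
All positive ⇒ H ≻ 0 ⇒ convex.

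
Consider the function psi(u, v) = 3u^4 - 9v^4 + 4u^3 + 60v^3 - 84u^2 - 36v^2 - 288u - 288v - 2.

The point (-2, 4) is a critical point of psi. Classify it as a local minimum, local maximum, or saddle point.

local maximum

The mixed partial ∂²psi/∂u∂v is 0, so the Hessian at any point is diag(psi_uu, psi_vv) = diag(12(3u^2 + 2u - 14), 36(-3v^2 + 10v - 2)).
At (-2, 4): H = diag(-72, -360).
Both eigenvalues are negative, so H is negative definite: a local maximum.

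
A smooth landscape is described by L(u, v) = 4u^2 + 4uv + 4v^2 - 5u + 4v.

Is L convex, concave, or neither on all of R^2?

L is quadratic, so its Hessian is the constant matrix H = [[8, 4], [4, 8]].
det(H) = 48, tr(H) = 16.
det(H) > 0 and tr(H) > 0, so H is positive definite everywhere: convex.

convex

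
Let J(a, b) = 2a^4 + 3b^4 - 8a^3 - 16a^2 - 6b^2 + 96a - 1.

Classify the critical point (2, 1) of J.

The mixed partial ∂²J/∂a∂b is 0, so the Hessian at any point is diag(J_aa, J_bb) = diag(8(3a^2 - 6a - 4), 12(3b^2 - 1)).
At (2, 1): H = diag(-32, 24).
The eigenvalues have opposite signs, so H is indefinite: a saddle point.

saddle point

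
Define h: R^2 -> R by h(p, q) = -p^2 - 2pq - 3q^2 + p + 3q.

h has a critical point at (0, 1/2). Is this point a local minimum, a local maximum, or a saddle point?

local maximum

The Hessian of h is constant: H = [[-2, -2], [-2, -6]].
det(H) = (-2)·(-6) − (-2)² = 8.
det(H) > 0 and tr(H) = -8 < 0, so H is negative definite and the point is a local maximum.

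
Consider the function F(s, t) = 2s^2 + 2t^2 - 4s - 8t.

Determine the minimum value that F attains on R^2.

-10

F(s,t) separates as P(s) + Q(t), so its minimum is min P + min Q.
P'(s) = 4s - 4 vanishes at s ∈ {1}; Q'(t) = 4(t - 2) vanishes at t ∈ {2}.
Local minima of P (where P''>0): P(1)=-2. Local minima of Q: Q(2)=-8.
So the global minimum of F is P(1) + Q(2) = -2 − 8 = -10, attained at (1, 2).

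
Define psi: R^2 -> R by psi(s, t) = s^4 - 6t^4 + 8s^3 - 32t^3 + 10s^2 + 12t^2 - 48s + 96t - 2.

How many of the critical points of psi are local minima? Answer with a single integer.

psi separates as a function of s plus a function of t, so ∇psi=0 decouples.
∂psi/∂s = 4(s - 1)(s + 3)(s + 4) = 0 at s ∈ {-4, -3, 1}; ∂psi/∂t = -24(t - 1)(t + 1)(t + 4) = 0 at t ∈ {-4, -1, 1}.
The Hessian is diagonal: diag(psi_ss, psi_tt). Second derivatives: psi_ss(-4)=20, psi_ss(-3)=-16, psi_ss(1)=80; psi_tt(-4)=-360, psi_tt(-1)=144, psi_tt(1)=-240.
Local minima occur where both diagonal entries positive: (-4, -1), (1, -1). Count: 2.

2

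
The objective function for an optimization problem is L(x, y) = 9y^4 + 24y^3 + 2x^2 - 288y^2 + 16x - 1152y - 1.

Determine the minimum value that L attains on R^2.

-5409

L(x,y) separates as P(x) + Q(y) − 1, so its minimum is min P + min Q − 1.
P'(x) = 4x + 16 vanishes at x ∈ {-4}; Q'(y) = 36(y - 4)(y + 2)(y + 4) vanishes at y ∈ {-4, -2, 4}.
Local minima of P (where P''>0): P(-4)=-32. Local minima of Q: Q(-4)=768, Q(4)=-5376.
So the global minimum of L is P(-4) + Q(4) − 1 = -32 − 5376 − 1 = -5409, attained at (-4, 4).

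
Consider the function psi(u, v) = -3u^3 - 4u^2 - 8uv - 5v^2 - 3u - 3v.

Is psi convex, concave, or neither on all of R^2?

The term -3u^3 is cubic, so the Hessian is not constant.
∂²psi/∂u² = -18u - 8, which takes both signs as u varies (negative for sufficiently large u). A diagonal entry of the Hessian changing sign means the Hessian is neither positive- nor negative-semidefinite on all of R^2.

neither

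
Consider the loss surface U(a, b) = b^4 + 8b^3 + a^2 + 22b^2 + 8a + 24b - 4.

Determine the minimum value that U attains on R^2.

-29

U(a,b) separates as P(a) + Q(b) − 4, so its minimum is min P + min Q − 4.
P'(a) = 2a + 8 vanishes at a ∈ {-4}; Q'(b) = 4(b + 1)(b + 2)(b + 3) vanishes at b ∈ {-3, -2, -1}.
Local minima of P (where P''>0): P(-4)=-16. Local minima of Q: Q(-3)=-9, Q(-1)=-9.
So the global minimum of U is P(-4) + Q(-3) − 4 = -16 − 9 − 4 = -29, attained at (-4, -3).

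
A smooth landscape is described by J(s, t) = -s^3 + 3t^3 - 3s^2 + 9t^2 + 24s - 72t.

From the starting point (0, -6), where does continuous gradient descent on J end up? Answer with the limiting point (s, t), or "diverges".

J is separable, so gradient descent decouples: s follows -∂J/∂s, t follows -∂J/∂t.
∂J/∂s = -3(s - 2)(s + 4); at s=0 this is 24, so s decreases.
∂J/∂t = 9(t - 2)(t + 4); at t=-6 this is 144, so t decreases.
The t-coordinate has no critical point in that direction and runs off to infinity.

diverges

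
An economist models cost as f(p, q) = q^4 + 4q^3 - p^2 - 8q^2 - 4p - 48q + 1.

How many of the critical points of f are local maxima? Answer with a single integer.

f separates as a function of p plus a function of q, so ∇f=0 decouples.
∂f/∂p = -2(p + 2) = 0 at p ∈ {-2}; ∂f/∂q = 4(q - 2)(q + 2)(q + 3) = 0 at q ∈ {-3, -2, 2}.
The Hessian is diagonal: diag(f_pp, f_qq). Second derivatives: f_pp(-2)=-2; f_qq(-3)=20, f_qq(-2)=-16, f_qq(2)=80.
Local maxima occur where both diagonal entries negative: (-2, -2). Count: 1.

1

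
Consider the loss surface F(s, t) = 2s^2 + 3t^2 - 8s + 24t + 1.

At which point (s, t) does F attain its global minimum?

(2, -4)

F(s,t) separates as P(s) + Q(t) + 1, so its minimum is min P + min Q + 1.
P'(s) = 4s - 8 vanishes at s ∈ {2}; Q'(t) = 6(t + 4) vanishes at t ∈ {-4}.
Local minima of P (where P''>0): P(2)=-8. Local minima of Q: Q(-4)=-48.
So the global minimum of F is P(2) + Q(-4) + 1 = -8 − 48 + 1 = -55, attained at (2, -4).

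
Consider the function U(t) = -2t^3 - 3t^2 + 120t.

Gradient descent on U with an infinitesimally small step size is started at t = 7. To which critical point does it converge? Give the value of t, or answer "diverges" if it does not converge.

diverges

U'(t) = -6(t - 4)(t + 5), so U'(7) = -216.
Gradient descent moves in the -U' direction, i.e. t is increasing.
There is no critical point above t=7, and U' keeps the same sign, so the iterate runs off to +∞.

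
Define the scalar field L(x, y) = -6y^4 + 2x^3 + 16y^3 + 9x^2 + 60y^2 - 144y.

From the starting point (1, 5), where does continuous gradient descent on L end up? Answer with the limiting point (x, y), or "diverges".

diverges

L is separable, so gradient descent decouples: x follows -∂L/∂x, y follows -∂L/∂y.
∂L/∂x = 6x(x + 3); at x=1 this is 24, so x decreases.
∂L/∂y = -24(y - 3)(y - 1)(y + 2); at y=5 this is -1344, so y increases.
The y-coordinate has no critical point in that direction and runs off to infinity.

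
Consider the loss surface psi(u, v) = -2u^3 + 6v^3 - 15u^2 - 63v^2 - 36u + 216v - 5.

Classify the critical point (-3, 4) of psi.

The mixed partial ∂²psi/∂u∂v is 0, so the Hessian at any point is diag(psi_uu, psi_vv) = diag(-6(2u + 5), 18(2v - 7)).
At (-3, 4): H = diag(6, 18).
Both eigenvalues are positive, so H is positive definite: a local minimum.

local minimum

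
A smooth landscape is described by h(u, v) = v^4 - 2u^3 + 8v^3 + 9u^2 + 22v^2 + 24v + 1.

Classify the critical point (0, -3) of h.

The mixed partial ∂²h/∂u∂v is 0, so the Hessian at any point is diag(h_uu, h_vv) = diag(6(-2u + 3), 4(3v^2 + 12v + 11)).
At (0, -3): H = diag(18, 8).
Both eigenvalues are positive, so H is positive definite: a local minimum.

local minimum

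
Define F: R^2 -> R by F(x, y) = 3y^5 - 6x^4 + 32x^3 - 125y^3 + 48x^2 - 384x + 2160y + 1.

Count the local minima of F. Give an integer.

2

F separates as a function of x plus a function of y, so ∇F=0 decouples.
∂F/∂x = -24(x - 4)(x - 2)(x + 2) = 0 at x ∈ {-2, 2, 4}; ∂F/∂y = 15(y - 4)(y - 3)(y + 3)(y + 4) = 0 at y ∈ {-4, -3, 3, 4}.
The Hessian is diagonal: diag(F_xx, F_yy). Second derivatives: F_xx(-2)=-576, F_xx(2)=192, F_xx(4)=-288; F_yy(-4)=-840, F_yy(-3)=630, F_yy(3)=-630, F_yy(4)=840.
Local minima occur where both diagonal entries positive: (2, -3), (2, 4). Count: 2.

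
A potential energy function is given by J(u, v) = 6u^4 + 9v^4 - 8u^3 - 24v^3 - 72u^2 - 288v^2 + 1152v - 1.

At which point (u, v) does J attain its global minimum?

(3, -4)

J(u,v) separates as P(u) + Q(v) − 1, so its minimum is min P + min Q − 1.
P'(u) = 24u(u - 3)(u + 2) vanishes at u ∈ {-2, 0, 3}; Q'(v) = 36(v - 4)(v - 2)(v + 4) vanishes at v ∈ {-4, 2, 4}.
Local minima of P (where P''>0): P(-2)=-128, P(3)=-378. Local minima of Q: Q(-4)=-5376, Q(4)=768.
So the global minimum of J is P(3) + Q(-4) − 1 = -378 − 5376 − 1 = -5755, attained at (3, -4).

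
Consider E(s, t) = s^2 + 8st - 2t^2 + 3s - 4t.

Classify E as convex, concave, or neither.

neither

E is quadratic, so its Hessian is the constant matrix H = [[2, 8], [8, -4]].
det(H) = -72, tr(H) = -2.
det(H) < 0, so H is indefinite: neither convex nor concave.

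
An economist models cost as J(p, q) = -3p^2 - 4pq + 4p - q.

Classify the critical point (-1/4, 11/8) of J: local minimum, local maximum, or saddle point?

saddle point

The Hessian of J is constant: H = [[-6, -4], [-4, 0]].
det(H) = (-6)·0 − (-4)² = -16.
Since det(H) < 0, H is indefinite and the critical point is a saddle point.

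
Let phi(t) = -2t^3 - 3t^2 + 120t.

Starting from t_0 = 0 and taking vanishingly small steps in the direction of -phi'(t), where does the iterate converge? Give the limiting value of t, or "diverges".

phi'(t) = -6(t - 4)(t + 5), so phi'(0) = 120.
Gradient descent moves in the -phi' direction, i.e. t is decreasing.
The nearest critical point in that direction is t = -5, where phi'' = 54 > 0 (a local minimum). The iterate converges there.

-5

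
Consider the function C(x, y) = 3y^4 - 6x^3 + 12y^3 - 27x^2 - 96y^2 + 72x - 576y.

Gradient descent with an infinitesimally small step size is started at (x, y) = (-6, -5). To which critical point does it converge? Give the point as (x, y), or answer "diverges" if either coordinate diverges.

(-4, -4)

C is separable, so gradient descent decouples: x follows -∂C/∂x, y follows -∂C/∂y.
∂C/∂x = -18(x - 1)(x + 4); at x=-6 this is -252, so x increases.
∂C/∂y = 12(y - 4)(y + 3)(y + 4); at y=-5 this is -216, so y increases.
x converges to its nearest critical value -4 (a local min of the x-part); y converges to -4. The iterate converges to (-4, -4).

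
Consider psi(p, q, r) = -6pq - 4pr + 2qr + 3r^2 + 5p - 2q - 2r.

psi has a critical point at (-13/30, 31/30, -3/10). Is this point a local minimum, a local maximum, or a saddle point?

The Hessian is constant: H = [[0, -6, -4], [-6, 0, 2], [-4, 2, 6]].
Leading principal minors: Δ₁ = 0, Δ₂ = -36, Δ₃ = -120.
The minors fit neither the all-positive nor the alternating-sign pattern, so H is indefinite: a saddle point.

saddle point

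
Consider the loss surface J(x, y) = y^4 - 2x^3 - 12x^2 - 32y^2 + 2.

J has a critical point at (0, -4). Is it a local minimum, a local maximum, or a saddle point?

saddle point

The mixed partial ∂²J/∂x∂y is 0, so the Hessian at any point is diag(J_xx, J_yy) = diag(-12(x + 2), 4(3y^2 - 16)).
At (0, -4): H = diag(-24, 128).
The eigenvalues have opposite signs, so H is indefinite: a saddle point.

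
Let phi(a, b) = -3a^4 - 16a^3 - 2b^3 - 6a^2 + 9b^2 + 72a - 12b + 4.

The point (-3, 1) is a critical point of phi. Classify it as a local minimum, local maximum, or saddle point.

saddle point

The mixed partial ∂²phi/∂a∂b is 0, so the Hessian at any point is diag(phi_aa, phi_bb) = diag(-12(3a^2 + 8a + 1), 6(-2b + 3)).
At (-3, 1): H = diag(-48, 6).
The eigenvalues have opposite signs, so H is indefinite: a saddle point.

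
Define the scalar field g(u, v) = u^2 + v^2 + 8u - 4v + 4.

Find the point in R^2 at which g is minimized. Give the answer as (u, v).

g(u,v) separates as P(u) + Q(v) + 4, so its minimum is min P + min Q + 4.
P'(u) = 2u + 8 vanishes at u ∈ {-4}; Q'(v) = 2v - 4 vanishes at v ∈ {2}.
Local minima of P (where P''>0): P(-4)=-16. Local minima of Q: Q(2)=-4.
So the global minimum of g is P(-4) + Q(2) + 4 = -16 − 4 + 4 = -16, attained at (-4, 2).

(-4, 2)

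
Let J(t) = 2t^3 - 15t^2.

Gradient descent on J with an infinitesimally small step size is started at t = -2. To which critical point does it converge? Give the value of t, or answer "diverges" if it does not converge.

J'(t) = 6t(t - 5), so J'(-2) = 84.
Gradient descent moves in the -J' direction, i.e. t is decreasing.
There is no critical point below t=-2, and J' keeps the same sign, so the iterate runs off to −∞.

diverges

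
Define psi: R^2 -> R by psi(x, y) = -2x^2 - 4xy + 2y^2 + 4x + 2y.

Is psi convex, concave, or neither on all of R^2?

neither

psi is quadratic, so its Hessian is the constant matrix H = [[-4, -4], [-4, 4]].
det(H) = -32, tr(H) = 0.
det(H) < 0, so H is indefinite: neither convex nor concave.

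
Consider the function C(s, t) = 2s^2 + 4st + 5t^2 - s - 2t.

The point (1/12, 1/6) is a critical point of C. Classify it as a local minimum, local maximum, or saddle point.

The Hessian of C is constant: H = [[4, 4], [4, 10]].
det(H) = 4·10 − 4² = 24.
det(H) > 0 and tr(H) = 14 > 0, so H is positive definite and the point is a local minimum.

local minimum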